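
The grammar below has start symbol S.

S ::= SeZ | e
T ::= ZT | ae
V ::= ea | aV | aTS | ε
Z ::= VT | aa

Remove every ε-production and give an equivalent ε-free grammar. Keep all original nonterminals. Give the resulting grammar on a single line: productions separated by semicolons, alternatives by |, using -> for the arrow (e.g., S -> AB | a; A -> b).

Nullable set: {V}.
Drop V -> ε.
V -> aV: V nullable, giving a | aV.
Z -> VT: V nullable, giving T | VT.
Unchanged (no nullable symbols): S -> SeZ; S -> e; T -> ZT; T -> ae; V -> aTS; V -> ea; Z -> aa.

S -> e | SeZ; T -> ZT | ae; V -> a | aV | ea | aTS; Z -> T | VT | aa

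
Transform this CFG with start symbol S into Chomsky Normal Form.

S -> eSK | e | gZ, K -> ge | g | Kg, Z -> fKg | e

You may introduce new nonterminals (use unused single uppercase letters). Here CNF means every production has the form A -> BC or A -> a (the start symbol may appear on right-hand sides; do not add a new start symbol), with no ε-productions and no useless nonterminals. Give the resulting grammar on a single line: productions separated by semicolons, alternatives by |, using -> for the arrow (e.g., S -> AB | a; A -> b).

S -> e | AZ | BD; A -> g; B -> e; C -> f; D -> SK; E -> KA; K -> g | AB | KA; Z -> e | CE

No ε-productions.
No unit productions to eliminate.
TERM: introduce B -> e, C -> f, A -> g and substitute in every rule of length ≥2.
BIN: S -> BSK becomes S -> BD, D -> SK; Z -> CKA becomes Z -> CE, E -> KA.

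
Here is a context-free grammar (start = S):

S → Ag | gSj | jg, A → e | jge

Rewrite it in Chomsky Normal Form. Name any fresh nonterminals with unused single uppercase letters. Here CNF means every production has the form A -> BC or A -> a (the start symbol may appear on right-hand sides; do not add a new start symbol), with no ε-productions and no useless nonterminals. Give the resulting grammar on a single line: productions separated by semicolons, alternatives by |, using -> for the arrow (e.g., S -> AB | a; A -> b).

No ε-productions.
No unit productions to eliminate.
TERM: introduce D -> e, C -> g, B -> j and substitute in every rule of length ≥2.
BIN: A -> BCD becomes A -> BE, E -> CD; S -> CSB becomes S -> CF, F -> SB.

S -> AC | BC | CF; A -> e | BE; B -> j; C -> g; D -> e; E -> CD; F -> SB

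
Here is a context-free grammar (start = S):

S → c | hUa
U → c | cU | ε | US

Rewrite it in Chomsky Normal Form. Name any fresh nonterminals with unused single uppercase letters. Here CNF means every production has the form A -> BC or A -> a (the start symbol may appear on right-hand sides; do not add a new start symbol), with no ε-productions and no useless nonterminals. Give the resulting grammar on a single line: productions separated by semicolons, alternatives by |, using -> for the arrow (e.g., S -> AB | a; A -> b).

Nullable: {U}; after ε-elimination: S -> c | ha | hUa; U -> S | c | US | cU.
After unit-elimination: S -> c | ha | hUa; U -> c | US | cU | ha | hUa.
TERM: introduce B -> a, C -> c, A -> h and substitute in every rule of length ≥2.
BIN: S -> AUB becomes S -> AD, D -> UB; U -> AUB becomes U -> AE, E -> UB.

S -> c | AB | AD; A -> h; B -> a; C -> c; D -> UB; E -> UB; U -> c | AB | AE | CU | US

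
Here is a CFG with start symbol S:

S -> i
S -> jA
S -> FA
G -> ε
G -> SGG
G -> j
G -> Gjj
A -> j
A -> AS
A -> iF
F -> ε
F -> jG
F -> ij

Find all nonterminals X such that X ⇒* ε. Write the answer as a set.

{F, G}

Directly nullable (have an ε-rule): {F, G}.
Not nullable: A, S — each has a terminal in every rule's right-hand side or depends on a non-nullable symbol.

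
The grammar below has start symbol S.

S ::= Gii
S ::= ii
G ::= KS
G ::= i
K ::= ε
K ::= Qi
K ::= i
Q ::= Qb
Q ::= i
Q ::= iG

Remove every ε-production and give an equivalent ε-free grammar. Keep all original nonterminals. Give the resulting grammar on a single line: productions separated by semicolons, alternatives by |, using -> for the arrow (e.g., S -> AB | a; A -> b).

Nullable set: {K}.
G -> KS: K nullable, giving KS | S.
Drop K -> ε.
Unchanged (no nullable symbols): S -> Gii; S -> ii; G -> i; K -> Qi; K -> i; Q -> Qb; Q -> i; Q -> iG.

S -> ii | Gii; G -> S | i | KS; K -> i | Qi; Q -> i | Qb | iG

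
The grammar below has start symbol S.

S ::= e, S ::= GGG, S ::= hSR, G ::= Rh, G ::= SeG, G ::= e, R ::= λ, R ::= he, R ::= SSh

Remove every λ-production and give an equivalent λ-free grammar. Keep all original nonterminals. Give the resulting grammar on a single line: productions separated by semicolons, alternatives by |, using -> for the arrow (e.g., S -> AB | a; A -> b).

Nullable set: {R}.
S -> hSR: R nullable, giving hS | hSR.
G -> Rh: R nullable, giving Rh | h.
Drop R -> λ.
Unchanged (no nullable symbols): S -> GGG; S -> e; G -> SeG; G -> e; R -> SSh; R -> he.

S -> e | hS | GGG | hSR; G -> e | h | Rh | SeG; R -> he | SSh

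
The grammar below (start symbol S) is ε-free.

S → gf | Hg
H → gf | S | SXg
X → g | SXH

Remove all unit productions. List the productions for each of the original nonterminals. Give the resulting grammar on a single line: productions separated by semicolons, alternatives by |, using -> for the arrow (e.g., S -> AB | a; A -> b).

S -> Hg | gf; H -> Hg | gf | SXg; X -> g | SXH

Unit productions: H->S.
Unit pairs (A ⇒* B via units): (H,S).
S: inherits non-unit rules of {S} → Hg | gf.
H: inherits non-unit rules of {H, S} → Hg | SXg | gf.
X: inherits non-unit rules of {X} → SXH | g.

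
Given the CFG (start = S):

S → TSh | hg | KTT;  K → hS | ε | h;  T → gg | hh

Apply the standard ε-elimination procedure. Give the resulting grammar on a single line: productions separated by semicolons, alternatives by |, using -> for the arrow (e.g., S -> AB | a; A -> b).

S -> TT | hg | KTT | TSh; K -> h | hS; T -> gg | hh

Nullable set: {K}.
S -> KTT: K nullable, giving KTT | TT.
Drop K -> ε.
Unchanged (no nullable symbols): S -> TSh; S -> hg; K -> h; K -> hS; T -> gg; T -> hh.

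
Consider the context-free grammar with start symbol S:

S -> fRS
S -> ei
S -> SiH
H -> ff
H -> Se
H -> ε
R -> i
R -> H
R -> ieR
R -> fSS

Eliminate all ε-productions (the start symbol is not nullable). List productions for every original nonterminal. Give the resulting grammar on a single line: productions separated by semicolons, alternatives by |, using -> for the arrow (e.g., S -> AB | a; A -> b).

S -> Si | ei | fS | SiH | fRS; H -> Se | ff; R -> H | i | ie | fSS | ieR

Nullable set: {H, R}.
S -> SiH: H nullable, giving Si | SiH.
S -> fRS: R nullable, giving fRS | fS.
Drop H -> ε.
R -> H: H nullable, giving H.
R -> ieR: R nullable, giving ie | ieR.
Unchanged (no nullable symbols): S -> ei; H -> Se; H -> ff; R -> fSS; R -> i.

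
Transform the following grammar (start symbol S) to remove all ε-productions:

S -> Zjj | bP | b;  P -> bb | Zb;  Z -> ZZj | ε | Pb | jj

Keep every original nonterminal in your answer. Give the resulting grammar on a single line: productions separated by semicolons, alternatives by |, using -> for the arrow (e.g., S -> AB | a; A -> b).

S -> b | bP | jj | Zjj; P -> b | Zb | bb; Z -> j | Pb | Zj | jj | ZZj

Nullable set: {Z}.
S -> Zjj: Z nullable, giving Zjj | jj.
P -> Zb: Z nullable, giving Zb | b.
Drop Z -> ε.
Z -> ZZj: Z, Z nullable, giving ZZj | Zj | j.
Unchanged (no nullable symbols): S -> b; S -> bP; P -> bb; Z -> Pb; Z -> jj.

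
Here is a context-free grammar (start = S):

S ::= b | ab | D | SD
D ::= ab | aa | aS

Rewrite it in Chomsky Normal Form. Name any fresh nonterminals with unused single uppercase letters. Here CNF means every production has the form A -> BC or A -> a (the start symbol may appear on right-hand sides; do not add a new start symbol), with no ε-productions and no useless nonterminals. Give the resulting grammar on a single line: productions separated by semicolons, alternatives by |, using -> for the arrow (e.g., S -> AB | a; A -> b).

No ε-productions.
After unit-elimination: S -> b | SD | aS | aa | ab; D -> aS | aa | ab.
TERM: introduce A -> a, B -> b and substitute in every rule of length ≥2.

S -> b | AA | AB | AS | SD; A -> a; B -> b; D -> AA | AB | AS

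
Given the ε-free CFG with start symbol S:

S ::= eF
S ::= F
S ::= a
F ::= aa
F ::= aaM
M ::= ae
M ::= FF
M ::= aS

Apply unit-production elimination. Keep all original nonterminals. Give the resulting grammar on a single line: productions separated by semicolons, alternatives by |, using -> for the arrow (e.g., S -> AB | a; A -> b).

S -> a | aa | eF | aaM; F -> aa | aaM; M -> FF | aS | ae

Unit productions: S->F.
Unit pairs (A ⇒* B via units): (S,F).
S: inherits non-unit rules of {F, S} → a | aa | aaM | eF.
F: inherits non-unit rules of {F} → aa | aaM.
M: inherits non-unit rules of {M} → FF | aS | ae.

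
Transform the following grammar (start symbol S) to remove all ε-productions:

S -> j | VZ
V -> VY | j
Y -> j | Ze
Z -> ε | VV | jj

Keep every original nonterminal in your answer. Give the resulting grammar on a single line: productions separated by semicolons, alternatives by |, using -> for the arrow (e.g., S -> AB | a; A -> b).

Nullable set: {Z}.
S -> VZ: Z nullable, giving V | VZ.
Y -> Ze: Z nullable, giving Ze | e.
Drop Z -> ε.
Unchanged (no nullable symbols): S -> j; V -> VY; V -> j; Y -> j; Z -> VV; Z -> jj.

S -> V | j | VZ; V -> j | VY; Y -> e | j | Ze; Z -> VV | jj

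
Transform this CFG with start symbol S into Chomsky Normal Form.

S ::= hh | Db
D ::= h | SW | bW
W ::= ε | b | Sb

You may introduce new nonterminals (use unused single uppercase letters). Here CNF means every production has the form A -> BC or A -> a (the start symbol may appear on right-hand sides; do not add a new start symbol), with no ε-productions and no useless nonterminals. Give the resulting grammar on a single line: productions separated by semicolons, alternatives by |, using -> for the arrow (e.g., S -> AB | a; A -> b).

S -> BB | DA; A -> b; B -> h; D -> b | h | AW | BB | DA | SW; W -> b | SA

Nullable: {W}; after ε-elimination: S -> Db | hh; D -> S | b | h | SW | bW; W -> b | Sb.
After unit-elimination: S -> Db | hh; D -> b | h | Db | SW | bW | hh; W -> b | Sb.
TERM: introduce A -> b, B -> h and substitute in every rule of length ≥2.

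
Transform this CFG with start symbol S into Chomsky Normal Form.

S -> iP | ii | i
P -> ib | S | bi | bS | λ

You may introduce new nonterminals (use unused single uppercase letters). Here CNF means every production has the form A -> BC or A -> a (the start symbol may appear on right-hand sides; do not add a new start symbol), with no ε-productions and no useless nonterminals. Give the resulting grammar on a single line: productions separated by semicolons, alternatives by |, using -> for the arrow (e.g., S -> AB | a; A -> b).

Nullable: {P}; after ε-elimination: S -> i | iP | ii; P -> S | bS | bi | ib.
After unit-elimination: S -> i | iP | ii; P -> i | bS | bi | iP | ib | ii.
TERM: introduce A -> b, B -> i and substitute in every rule of length ≥2.

S -> i | BB | BP; A -> b; B -> i; P -> i | AB | AS | BA | BB | BP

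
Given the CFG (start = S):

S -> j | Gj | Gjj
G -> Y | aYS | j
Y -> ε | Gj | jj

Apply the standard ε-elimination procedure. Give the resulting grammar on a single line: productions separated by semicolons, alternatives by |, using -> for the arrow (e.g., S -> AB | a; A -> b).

S -> j | Gj | jj | Gjj; G -> Y | j | aS | aYS; Y -> j | Gj | jj

Nullable set: {G, Y}.
S -> Gj: G nullable, giving Gj | j.
S -> Gjj: G nullable, giving Gjj | jj.
G -> Y: Y nullable, giving Y.
G -> aYS: Y nullable, giving aS | aYS.
Drop Y -> ε.
Y -> Gj: G nullable, giving Gj | j.
Unchanged (no nullable symbols): S -> j; G -> j; Y -> jj.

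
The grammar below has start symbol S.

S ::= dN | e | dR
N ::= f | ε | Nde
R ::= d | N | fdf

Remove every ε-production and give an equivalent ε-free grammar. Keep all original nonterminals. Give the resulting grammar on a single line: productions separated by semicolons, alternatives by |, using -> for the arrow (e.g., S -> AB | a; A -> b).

S -> d | e | dN | dR; N -> f | de | Nde; R -> N | d | fdf

Nullable set: {N, R}.
S -> dN: N nullable, giving d | dN.
S -> dR: R nullable, giving d | dR.
Drop N -> ε.
N -> Nde: N nullable, giving Nde | de.
R -> N: N nullable, giving N.
Unchanged (no nullable symbols): S -> e; N -> f; R -> d; R -> fdf.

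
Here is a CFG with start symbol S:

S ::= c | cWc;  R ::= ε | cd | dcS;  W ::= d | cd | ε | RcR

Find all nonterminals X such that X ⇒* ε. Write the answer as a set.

{R, W}

Directly nullable (have an ε-rule): {R, W}.
Not nullable: S — each has a terminal in every rule's right-hand side or depends on a non-nullable symbol.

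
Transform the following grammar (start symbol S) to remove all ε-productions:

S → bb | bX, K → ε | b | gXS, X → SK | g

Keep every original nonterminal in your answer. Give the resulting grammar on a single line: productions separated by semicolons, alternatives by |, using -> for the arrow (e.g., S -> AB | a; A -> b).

S -> bX | bb; K -> b | gXS; X -> S | g | SK

Nullable set: {K}.
Drop K -> ε.
X -> SK: K nullable, giving S | SK.
Unchanged (no nullable symbols): S -> bX; S -> bb; K -> b; K -> gXS; X -> g.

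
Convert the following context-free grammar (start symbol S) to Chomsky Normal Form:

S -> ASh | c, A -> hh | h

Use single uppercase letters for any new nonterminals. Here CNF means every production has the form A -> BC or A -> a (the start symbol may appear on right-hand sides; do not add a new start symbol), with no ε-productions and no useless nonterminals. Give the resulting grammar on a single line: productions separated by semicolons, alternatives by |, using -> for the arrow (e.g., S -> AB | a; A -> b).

No ε-productions.
No unit productions to eliminate.
TERM: introduce B -> h and substitute in every rule of length ≥2.
BIN: S -> ASB becomes S -> AC, C -> SB.

S -> c | AC; A -> h | BB; B -> h; C -> SB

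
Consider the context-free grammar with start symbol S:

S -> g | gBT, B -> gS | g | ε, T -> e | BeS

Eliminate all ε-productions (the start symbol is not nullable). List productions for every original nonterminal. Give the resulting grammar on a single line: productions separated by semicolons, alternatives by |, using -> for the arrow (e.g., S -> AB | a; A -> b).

Nullable set: {B}.
S -> gBT: B nullable, giving gBT | gT.
Drop B -> ε.
T -> BeS: B nullable, giving BeS | eS.
Unchanged (no nullable symbols): S -> g; B -> g; B -> gS; T -> e.

S -> g | gT | gBT; B -> g | gS; T -> e | eS | BeS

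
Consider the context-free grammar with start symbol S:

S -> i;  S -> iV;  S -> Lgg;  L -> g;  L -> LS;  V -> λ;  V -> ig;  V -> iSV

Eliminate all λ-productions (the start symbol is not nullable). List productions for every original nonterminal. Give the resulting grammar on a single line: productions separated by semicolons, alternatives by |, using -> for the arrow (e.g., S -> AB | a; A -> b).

S -> i | iV | Lgg; L -> g | LS; V -> iS | ig | iSV

Nullable set: {V}.
S -> iV: V nullable, giving i | iV.
Drop V -> λ.
V -> iSV: V nullable, giving iS | iSV.
Unchanged (no nullable symbols): S -> Lgg; S -> i; L -> LS; L -> g; V -> ig.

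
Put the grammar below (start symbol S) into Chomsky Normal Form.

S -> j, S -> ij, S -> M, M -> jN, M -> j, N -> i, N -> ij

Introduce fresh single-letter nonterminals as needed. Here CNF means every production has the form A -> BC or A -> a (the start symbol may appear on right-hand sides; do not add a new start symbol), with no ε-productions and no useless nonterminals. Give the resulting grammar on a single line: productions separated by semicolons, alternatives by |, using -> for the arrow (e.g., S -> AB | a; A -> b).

S -> j | AN | BA; A -> j; B -> i; N -> i | BA

No ε-productions.
After unit-elimination: S -> j | ij | jN; M -> j | jN; N -> i | ij.
TERM: introduce B -> i, A -> j and substitute in every rule of length ≥2.
Drop unreachable/unproductive: M.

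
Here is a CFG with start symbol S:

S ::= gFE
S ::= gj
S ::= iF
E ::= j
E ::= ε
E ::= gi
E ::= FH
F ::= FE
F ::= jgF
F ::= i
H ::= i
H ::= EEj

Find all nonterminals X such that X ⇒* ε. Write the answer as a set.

Directly nullable (have an ε-rule): {E}.
Not nullable: F, H, S — each has a terminal in every rule's right-hand side or depends on a non-nullable symbol.

{E}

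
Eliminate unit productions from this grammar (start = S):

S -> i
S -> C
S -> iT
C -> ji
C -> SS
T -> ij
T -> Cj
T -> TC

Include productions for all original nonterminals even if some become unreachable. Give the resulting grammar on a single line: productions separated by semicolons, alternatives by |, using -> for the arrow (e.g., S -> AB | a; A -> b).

Unit productions: S->C.
Unit pairs (A ⇒* B via units): (S,C).
S: inherits non-unit rules of {C, S} → SS | i | iT | ji.
C: inherits non-unit rules of {C} → SS | ji.
T: inherits non-unit rules of {T} → Cj | TC | ij.

S -> i | SS | iT | ji; C -> SS | ji; T -> Cj | TC | ij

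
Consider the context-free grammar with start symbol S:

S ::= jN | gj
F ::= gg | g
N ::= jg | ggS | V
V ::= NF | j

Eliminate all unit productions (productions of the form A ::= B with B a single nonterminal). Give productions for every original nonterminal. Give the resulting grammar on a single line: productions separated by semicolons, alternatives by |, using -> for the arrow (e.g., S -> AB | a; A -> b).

S -> gj | jN; F -> g | gg; N -> j | NF | jg | ggS; V -> j | NF

Unit productions: N->V.
Unit pairs (A ⇒* B via units): (N,V).
S: inherits non-unit rules of {S} → gj | jN.
F: inherits non-unit rules of {F} → g | gg.
N: inherits non-unit rules of {N, V} → NF | ggS | j | jg.
V: inherits non-unit rules of {V} → NF | j.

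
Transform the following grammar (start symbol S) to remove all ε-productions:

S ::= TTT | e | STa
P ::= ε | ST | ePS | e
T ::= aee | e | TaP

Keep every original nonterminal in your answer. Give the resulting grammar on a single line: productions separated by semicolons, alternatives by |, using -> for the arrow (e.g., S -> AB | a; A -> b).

S -> e | STa | TTT; P -> e | ST | eS | ePS; T -> e | Ta | TaP | aee

Nullable set: {P}.
Drop P -> ε.
P -> ePS: P nullable, giving ePS | eS.
T -> TaP: P nullable, giving Ta | TaP.
Unchanged (no nullable symbols): S -> STa; S -> TTT; S -> e; P -> ST; P -> e; T -> aee; T -> e.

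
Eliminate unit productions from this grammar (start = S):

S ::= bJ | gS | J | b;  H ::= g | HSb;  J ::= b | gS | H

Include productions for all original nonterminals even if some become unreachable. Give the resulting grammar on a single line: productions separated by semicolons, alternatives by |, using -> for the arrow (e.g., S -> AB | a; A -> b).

Unit productions: J->H, S->J.
Unit pairs (A ⇒* B via units): (J,H), (S,H), (S,J).
S: inherits non-unit rules of {H, J, S} → HSb | b | bJ | g | gS.
H: inherits non-unit rules of {H} → HSb | g.
J: inherits non-unit rules of {H, J} → HSb | b | g | gS.

S -> b | g | bJ | gS | HSb; H -> g | HSb; J -> b | g | gS | HSb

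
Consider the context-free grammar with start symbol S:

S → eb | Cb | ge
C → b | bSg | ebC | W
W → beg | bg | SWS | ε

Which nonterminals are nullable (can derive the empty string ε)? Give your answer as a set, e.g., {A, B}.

Directly nullable (have an ε-rule): {W}.
C is nullable via C -> W (every symbol on the right is already known nullable).
Not nullable: S — each has a terminal in every rule's right-hand side or depends on a non-nullable symbol.

{C, W}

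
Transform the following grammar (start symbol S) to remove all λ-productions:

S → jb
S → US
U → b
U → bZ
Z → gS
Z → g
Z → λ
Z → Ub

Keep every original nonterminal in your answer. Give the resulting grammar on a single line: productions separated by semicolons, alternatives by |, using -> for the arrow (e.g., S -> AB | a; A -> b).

S -> US | jb; U -> b | bZ; Z -> g | Ub | gS

Nullable set: {Z}.
U -> bZ: Z nullable, giving b | bZ.
Drop Z -> λ.
Unchanged (no nullable symbols): S -> US; S -> jb; U -> b; Z -> Ub; Z -> g; Z -> gS.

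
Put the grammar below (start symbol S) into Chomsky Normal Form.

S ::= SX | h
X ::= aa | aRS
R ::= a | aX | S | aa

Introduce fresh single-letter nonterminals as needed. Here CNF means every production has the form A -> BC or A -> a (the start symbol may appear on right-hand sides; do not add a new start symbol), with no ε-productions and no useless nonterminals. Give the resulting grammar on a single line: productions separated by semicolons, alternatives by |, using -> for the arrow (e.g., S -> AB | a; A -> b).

S -> h | SX; A -> a; B -> RS; R -> a | h | AA | AX | SX; X -> AA | AB

No ε-productions.
After unit-elimination: S -> h | SX; R -> a | h | SX | aX | aa; X -> aa | aRS.
TERM: introduce A -> a and substitute in every rule of length ≥2.
BIN: X -> ARS becomes X -> AB, B -> RS.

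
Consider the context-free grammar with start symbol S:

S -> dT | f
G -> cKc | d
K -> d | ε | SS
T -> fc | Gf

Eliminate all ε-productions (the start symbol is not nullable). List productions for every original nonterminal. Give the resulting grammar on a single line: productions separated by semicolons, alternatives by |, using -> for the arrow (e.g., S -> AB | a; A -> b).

Nullable set: {K}.
G -> cKc: K nullable, giving cKc | cc.
Drop K -> ε.
Unchanged (no nullable symbols): S -> dT; S -> f; G -> d; K -> SS; K -> d; T -> Gf; T -> fc.

S -> f | dT; G -> d | cc | cKc; K -> d | SS; T -> Gf | fc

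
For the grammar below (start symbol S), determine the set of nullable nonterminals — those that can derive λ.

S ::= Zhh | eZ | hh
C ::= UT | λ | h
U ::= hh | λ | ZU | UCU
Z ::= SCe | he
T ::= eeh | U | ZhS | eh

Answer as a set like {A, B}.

Directly nullable (have an ε-rule): {C, U}.
T is nullable via T -> U (every symbol on the right is already known nullable).
Not nullable: S, Z — each has a terminal in every rule's right-hand side or depends on a non-nullable symbol.

{C, T, U}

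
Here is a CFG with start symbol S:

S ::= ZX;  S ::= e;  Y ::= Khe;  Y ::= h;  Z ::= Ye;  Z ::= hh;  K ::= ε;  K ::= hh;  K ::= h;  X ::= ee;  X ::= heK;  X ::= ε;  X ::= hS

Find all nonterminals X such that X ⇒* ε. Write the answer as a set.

{K, X}

Directly nullable (have an ε-rule): {K, X}.
Not nullable: S, Y, Z — each has a terminal in every rule's right-hand side or depends on a non-nullable symbol.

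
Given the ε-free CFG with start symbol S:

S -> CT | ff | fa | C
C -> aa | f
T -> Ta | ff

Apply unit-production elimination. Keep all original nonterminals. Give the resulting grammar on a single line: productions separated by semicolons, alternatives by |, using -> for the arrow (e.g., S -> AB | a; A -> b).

S -> f | CT | aa | fa | ff; C -> f | aa; T -> Ta | ff

Unit productions: S->C.
Unit pairs (A ⇒* B via units): (S,C).
S: inherits non-unit rules of {C, S} → CT | aa | f | fa | ff.
C: inherits non-unit rules of {C} → aa | f.
T: inherits non-unit rules of {T} → Ta | ff.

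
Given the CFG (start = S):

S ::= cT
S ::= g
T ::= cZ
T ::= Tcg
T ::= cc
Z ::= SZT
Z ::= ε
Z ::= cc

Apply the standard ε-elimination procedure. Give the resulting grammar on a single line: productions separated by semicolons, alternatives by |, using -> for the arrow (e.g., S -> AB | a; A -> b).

Nullable set: {Z}.
T -> cZ: Z nullable, giving c | cZ.
Drop Z -> ε.
Z -> SZT: Z nullable, giving ST | SZT.
Unchanged (no nullable symbols): S -> cT; S -> g; T -> Tcg; T -> cc; Z -> cc.

S -> g | cT; T -> c | cZ | cc | Tcg; Z -> ST | cc | SZT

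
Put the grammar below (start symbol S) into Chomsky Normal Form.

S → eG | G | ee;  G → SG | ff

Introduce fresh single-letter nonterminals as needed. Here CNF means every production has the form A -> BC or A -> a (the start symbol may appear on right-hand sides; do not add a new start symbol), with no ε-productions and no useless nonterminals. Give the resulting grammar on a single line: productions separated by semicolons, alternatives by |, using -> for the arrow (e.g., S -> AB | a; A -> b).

No ε-productions.
After unit-elimination: S -> SG | eG | ee | ff; G -> SG | ff.
TERM: introduce B -> e, A -> f and substitute in every rule of length ≥2.

S -> AA | BB | BG | SG; A -> f; B -> e; G -> AA | SG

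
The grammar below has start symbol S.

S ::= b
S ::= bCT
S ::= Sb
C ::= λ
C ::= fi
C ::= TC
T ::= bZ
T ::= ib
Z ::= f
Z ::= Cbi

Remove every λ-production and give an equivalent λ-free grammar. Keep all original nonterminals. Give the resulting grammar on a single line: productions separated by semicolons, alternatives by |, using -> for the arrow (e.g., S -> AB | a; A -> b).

S -> b | Sb | bT | bCT; C -> T | TC | fi; T -> bZ | ib; Z -> f | bi | Cbi

Nullable set: {C}.
S -> bCT: C nullable, giving bCT | bT.
Drop C -> λ.
C -> TC: C nullable, giving T | TC.
Z -> Cbi: C nullable, giving Cbi | bi.
Unchanged (no nullable symbols): S -> Sb; S -> b; C -> fi; T -> bZ; T -> ib; Z -> f.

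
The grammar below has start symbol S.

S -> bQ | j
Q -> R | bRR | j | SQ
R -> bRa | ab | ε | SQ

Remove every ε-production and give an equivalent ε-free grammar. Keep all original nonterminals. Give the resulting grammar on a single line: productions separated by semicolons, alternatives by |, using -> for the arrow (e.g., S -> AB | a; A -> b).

S -> b | j | bQ; Q -> R | S | b | j | SQ | bR | bRR; R -> S | SQ | ab | ba | bRa

Nullable set: {Q, R}.
S -> bQ: Q nullable, giving b | bQ.
Q -> R: R nullable, giving R.
Q -> SQ: Q nullable, giving S | SQ.
Q -> bRR: R, R nullable, giving b | bR | bRR.
Drop R -> ε.
R -> SQ: Q nullable, giving S | SQ.
R -> bRa: R nullable, giving bRa | ba.
Unchanged (no nullable symbols): S -> j; Q -> j; R -> ab.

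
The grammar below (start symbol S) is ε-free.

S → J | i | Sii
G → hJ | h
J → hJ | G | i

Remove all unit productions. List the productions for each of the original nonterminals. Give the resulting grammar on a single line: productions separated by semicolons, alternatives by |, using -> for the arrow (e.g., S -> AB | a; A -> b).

Unit productions: J->G, S->J.
Unit pairs (A ⇒* B via units): (J,G), (S,G), (S,J).
S: inherits non-unit rules of {G, J, S} → Sii | h | hJ | i.
G: inherits non-unit rules of {G} → h | hJ.
J: inherits non-unit rules of {G, J} → h | hJ | i.

S -> h | i | hJ | Sii; G -> h | hJ; J -> h | i | hJ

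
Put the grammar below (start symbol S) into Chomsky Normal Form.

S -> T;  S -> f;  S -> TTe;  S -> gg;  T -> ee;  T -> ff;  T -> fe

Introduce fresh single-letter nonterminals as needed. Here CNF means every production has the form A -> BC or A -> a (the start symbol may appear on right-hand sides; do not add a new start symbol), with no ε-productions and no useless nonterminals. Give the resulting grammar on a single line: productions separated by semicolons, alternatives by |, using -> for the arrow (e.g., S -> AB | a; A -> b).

S -> f | AA | BA | BB | CC | TD; A -> e; B -> f; C -> g; D -> TA; T -> AA | BA | BB

No ε-productions.
After unit-elimination: S -> f | ee | fe | ff | gg | TTe; T -> ee | fe | ff.
TERM: introduce A -> e, B -> f, C -> g and substitute in every rule of length ≥2.
BIN: S -> TTA becomes S -> TD, D -> TA.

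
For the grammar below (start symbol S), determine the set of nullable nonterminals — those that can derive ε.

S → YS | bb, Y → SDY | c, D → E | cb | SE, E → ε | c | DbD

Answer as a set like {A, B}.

{D, E}

Directly nullable (have an ε-rule): {E}.
D is nullable via D -> E (every symbol on the right is already known nullable).
Not nullable: S, Y — each has a terminal in every rule's right-hand side or depends on a non-nullable symbol.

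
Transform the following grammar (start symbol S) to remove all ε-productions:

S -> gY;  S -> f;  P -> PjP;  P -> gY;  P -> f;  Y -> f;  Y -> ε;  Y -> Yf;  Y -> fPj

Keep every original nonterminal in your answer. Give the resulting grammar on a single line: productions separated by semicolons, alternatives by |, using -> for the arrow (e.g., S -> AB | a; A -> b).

Nullable set: {Y}.
S -> gY: Y nullable, giving g | gY.
P -> gY: Y nullable, giving g | gY.
Drop Y -> ε.
Y -> Yf: Y nullable, giving Yf | f.
Unchanged (no nullable symbols): S -> f; P -> PjP; P -> f; Y -> f; Y -> fPj.

S -> f | g | gY; P -> f | g | gY | PjP; Y -> f | Yf | fPj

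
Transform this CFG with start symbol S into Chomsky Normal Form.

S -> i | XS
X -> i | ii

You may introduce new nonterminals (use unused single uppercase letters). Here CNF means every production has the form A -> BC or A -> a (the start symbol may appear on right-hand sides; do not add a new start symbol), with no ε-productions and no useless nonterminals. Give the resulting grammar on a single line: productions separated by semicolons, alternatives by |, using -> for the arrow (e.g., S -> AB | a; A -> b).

S -> i | XS; A -> i; X -> i | AA

No ε-productions.
No unit productions to eliminate.
TERM: introduce A -> i and substitute in every rule of length ≥2.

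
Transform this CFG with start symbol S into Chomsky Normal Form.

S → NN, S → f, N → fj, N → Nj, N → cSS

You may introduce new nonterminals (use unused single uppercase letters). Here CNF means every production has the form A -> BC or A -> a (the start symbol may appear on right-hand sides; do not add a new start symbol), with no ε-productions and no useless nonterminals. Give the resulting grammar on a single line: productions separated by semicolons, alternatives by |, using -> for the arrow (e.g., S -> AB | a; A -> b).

S -> f | NN; A -> j; B -> c; C -> f; D -> SS; N -> BD | CA | NA

No ε-productions.
No unit productions to eliminate.
TERM: introduce B -> c, C -> f, A -> j and substitute in every rule of length ≥2.
BIN: N -> BSS becomes N -> BD, D -> SS.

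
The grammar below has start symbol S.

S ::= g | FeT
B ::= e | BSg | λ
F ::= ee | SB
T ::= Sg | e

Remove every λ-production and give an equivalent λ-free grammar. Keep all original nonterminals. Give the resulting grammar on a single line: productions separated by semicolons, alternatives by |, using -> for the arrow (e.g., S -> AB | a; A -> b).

Nullable set: {B}.
Drop B -> λ.
B -> BSg: B nullable, giving BSg | Sg.
F -> SB: B nullable, giving S | SB.
Unchanged (no nullable symbols): S -> FeT; S -> g; B -> e; F -> ee; T -> Sg; T -> e.

S -> g | FeT; B -> e | Sg | BSg; F -> S | SB | ee; T -> e | Sg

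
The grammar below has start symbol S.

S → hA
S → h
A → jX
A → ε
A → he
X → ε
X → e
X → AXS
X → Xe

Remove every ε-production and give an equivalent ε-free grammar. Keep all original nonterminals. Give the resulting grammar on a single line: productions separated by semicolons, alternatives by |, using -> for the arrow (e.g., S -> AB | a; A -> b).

S -> h | hA; A -> j | he | jX; X -> S | e | AS | XS | Xe | AXS

Nullable set: {A, X}.
S -> hA: A nullable, giving h | hA.
Drop A -> ε.
A -> jX: X nullable, giving j | jX.
Drop X -> ε.
X -> AXS: A, X nullable, giving AS | AXS | S | XS.
X -> Xe: X nullable, giving Xe | e.
Unchanged (no nullable symbols): S -> h; A -> he; X -> e.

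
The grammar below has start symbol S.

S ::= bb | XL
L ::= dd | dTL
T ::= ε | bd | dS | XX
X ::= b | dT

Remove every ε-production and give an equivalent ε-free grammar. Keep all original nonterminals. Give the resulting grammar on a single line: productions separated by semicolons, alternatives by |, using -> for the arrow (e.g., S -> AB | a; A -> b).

Nullable set: {T}.
L -> dTL: T nullable, giving dL | dTL.
Drop T -> ε.
X -> dT: T nullable, giving d | dT.
Unchanged (no nullable symbols): S -> XL; S -> bb; L -> dd; T -> XX; T -> bd; T -> dS; X -> b.

S -> XL | bb; L -> dL | dd | dTL; T -> XX | bd | dS; X -> b | d | dT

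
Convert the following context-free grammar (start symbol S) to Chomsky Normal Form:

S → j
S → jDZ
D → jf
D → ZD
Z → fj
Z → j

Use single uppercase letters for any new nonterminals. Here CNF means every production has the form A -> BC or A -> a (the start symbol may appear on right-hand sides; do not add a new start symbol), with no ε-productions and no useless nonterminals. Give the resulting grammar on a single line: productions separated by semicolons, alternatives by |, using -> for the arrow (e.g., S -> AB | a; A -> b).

S -> j | AC; A -> j; B -> f; C -> DZ; D -> AB | ZD; Z -> j | BA

No ε-productions.
No unit productions to eliminate.
TERM: introduce B -> f, A -> j and substitute in every rule of length ≥2.
BIN: S -> ADZ becomes S -> AC, C -> DZ.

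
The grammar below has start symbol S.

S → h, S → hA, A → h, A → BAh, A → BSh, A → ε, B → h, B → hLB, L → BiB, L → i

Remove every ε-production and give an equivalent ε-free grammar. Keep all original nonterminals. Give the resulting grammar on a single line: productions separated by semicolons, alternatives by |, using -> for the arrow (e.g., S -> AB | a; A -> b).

S -> h | hA; A -> h | Bh | BAh | BSh; B -> h | hLB; L -> i | BiB

Nullable set: {A}.
S -> hA: A nullable, giving h | hA.
Drop A -> ε.
A -> BAh: A nullable, giving BAh | Bh.
Unchanged (no nullable symbols): S -> h; A -> BSh; A -> h; B -> h; B -> hLB; L -> BiB; L -> i.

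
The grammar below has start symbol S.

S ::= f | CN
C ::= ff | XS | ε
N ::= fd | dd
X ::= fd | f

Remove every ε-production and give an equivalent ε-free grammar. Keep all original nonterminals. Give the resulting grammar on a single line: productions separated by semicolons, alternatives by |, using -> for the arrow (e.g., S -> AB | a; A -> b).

S -> N | f | CN; C -> XS | ff; N -> dd | fd; X -> f | fd

Nullable set: {C}.
S -> CN: C nullable, giving CN | N.
Drop C -> ε.
Unchanged (no nullable symbols): S -> f; C -> XS; C -> ff; N -> dd; N -> fd; X -> f; X -> fd.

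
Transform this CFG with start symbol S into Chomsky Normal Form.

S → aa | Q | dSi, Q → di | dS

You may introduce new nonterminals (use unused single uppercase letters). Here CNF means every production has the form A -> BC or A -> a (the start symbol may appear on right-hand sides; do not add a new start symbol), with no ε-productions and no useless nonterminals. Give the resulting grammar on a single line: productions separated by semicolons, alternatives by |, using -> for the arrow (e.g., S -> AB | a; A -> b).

S -> AB | AD | AS | CC; A -> d; B -> i; C -> a; D -> SB

No ε-productions.
After unit-elimination: S -> aa | dS | di | dSi; Q -> dS | di.
TERM: introduce C -> a, A -> d, B -> i and substitute in every rule of length ≥2.
BIN: S -> ASB becomes S -> AD, D -> SB.
Drop unreachable/unproductive: Q.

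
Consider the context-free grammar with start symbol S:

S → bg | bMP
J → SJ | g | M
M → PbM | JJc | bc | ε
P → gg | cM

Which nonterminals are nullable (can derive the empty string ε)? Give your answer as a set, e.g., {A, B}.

Directly nullable (have an ε-rule): {M}.
J is nullable via J -> M (every symbol on the right is already known nullable).
Not nullable: P, S — each has a terminal in every rule's right-hand side or depends on a non-nullable symbol.

{J, M}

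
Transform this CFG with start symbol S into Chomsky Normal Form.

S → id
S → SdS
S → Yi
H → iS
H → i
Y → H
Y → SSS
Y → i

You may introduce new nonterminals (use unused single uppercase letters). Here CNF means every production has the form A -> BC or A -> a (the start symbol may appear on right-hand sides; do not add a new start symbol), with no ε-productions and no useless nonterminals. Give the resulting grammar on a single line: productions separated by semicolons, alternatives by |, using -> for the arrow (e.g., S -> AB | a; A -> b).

No ε-productions.
After unit-elimination: S -> Yi | id | SdS; H -> i | iS; Y -> i | iS | SSS.
TERM: introduce B -> d, A -> i and substitute in every rule of length ≥2.
BIN: S -> SBS becomes S -> SC, C -> BS; Y -> SSS becomes Y -> SD, D -> SS.
Drop unreachable/unproductive: H.

S -> AB | SC | YA; A -> i; B -> d; C -> BS; D -> SS; Y -> i | AS | SD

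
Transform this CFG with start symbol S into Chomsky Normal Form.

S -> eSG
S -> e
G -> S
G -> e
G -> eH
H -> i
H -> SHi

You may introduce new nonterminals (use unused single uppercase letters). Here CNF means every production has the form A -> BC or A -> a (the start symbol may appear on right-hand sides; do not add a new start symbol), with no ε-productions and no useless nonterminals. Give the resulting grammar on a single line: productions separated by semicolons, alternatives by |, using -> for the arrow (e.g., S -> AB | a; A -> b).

No ε-productions.
After unit-elimination: S -> e | eSG; G -> e | eH | eSG; H -> i | SHi.
TERM: introduce A -> e, B -> i and substitute in every rule of length ≥2.
BIN: G -> ASG becomes G -> AC, C -> SG; H -> SHB becomes H -> SD, D -> HB; S -> ASG becomes S -> AE, E -> SG.

S -> e | AE; A -> e; B -> i; C -> SG; D -> HB; E -> SG; G -> e | AC | AH; H -> i | SD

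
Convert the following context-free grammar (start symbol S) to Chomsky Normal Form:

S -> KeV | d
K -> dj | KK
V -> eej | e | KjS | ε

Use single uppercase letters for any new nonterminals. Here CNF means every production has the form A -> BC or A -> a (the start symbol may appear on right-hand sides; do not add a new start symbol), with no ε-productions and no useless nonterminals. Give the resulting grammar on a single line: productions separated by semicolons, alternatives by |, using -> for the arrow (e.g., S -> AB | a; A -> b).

S -> d | KC | KD; A -> d; B -> j; C -> e; D -> CV; E -> CB; F -> BS; K -> AB | KK; V -> e | CE | KF

Nullable: {V}; after ε-elimination: S -> d | Ke | KeV; K -> KK | dj; V -> e | KjS | eej.
No unit productions to eliminate.
TERM: introduce A -> d, C -> e, B -> j and substitute in every rule of length ≥2.
BIN: S -> KCV becomes S -> KD, D -> CV; V -> CCB becomes V -> CE, E -> CB; V -> KBS becomes V -> KF, F -> BS.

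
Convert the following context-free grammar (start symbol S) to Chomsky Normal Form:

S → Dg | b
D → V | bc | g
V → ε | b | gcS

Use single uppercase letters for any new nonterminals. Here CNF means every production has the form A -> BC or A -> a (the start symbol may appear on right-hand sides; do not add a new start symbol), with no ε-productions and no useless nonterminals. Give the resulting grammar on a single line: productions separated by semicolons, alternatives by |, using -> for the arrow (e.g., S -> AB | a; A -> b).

S -> b | g | DC; A -> b; B -> c; C -> g; D -> b | g | AB | CE; E -> BS

Nullable: {D, V}; after ε-elimination: S -> b | g | Dg; D -> V | g | bc; V -> b | gcS.
After unit-elimination: S -> b | g | Dg; D -> b | g | bc | gcS; V -> b | gcS.
TERM: introduce A -> b, B -> c, C -> g and substitute in every rule of length ≥2.
BIN: D -> CBS becomes D -> CE, E -> BS; V -> CBS becomes V -> CF, F -> BS.
Drop unreachable/unproductive: V.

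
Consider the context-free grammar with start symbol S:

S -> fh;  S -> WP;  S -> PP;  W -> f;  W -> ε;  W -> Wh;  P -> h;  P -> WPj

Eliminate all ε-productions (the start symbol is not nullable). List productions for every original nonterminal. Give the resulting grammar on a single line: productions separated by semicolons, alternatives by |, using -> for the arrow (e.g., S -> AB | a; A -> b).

S -> P | PP | WP | fh; P -> h | Pj | WPj; W -> f | h | Wh

Nullable set: {W}.
S -> WP: W nullable, giving P | WP.
P -> WPj: W nullable, giving Pj | WPj.
Drop W -> ε.
W -> Wh: W nullable, giving Wh | h.
Unchanged (no nullable symbols): S -> PP; S -> fh; P -> h; W -> f.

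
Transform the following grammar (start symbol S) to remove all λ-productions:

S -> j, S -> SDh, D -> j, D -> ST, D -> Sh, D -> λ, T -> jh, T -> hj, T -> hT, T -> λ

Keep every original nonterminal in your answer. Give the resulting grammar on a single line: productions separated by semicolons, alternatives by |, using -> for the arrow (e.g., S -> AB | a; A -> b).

S -> j | Sh | SDh; D -> S | j | ST | Sh; T -> h | hT | hj | jh

Nullable set: {D, T}.
S -> SDh: D nullable, giving SDh | Sh.
Drop D -> λ.
D -> ST: T nullable, giving S | ST.
Drop T -> λ.
T -> hT: T nullable, giving h | hT.
Unchanged (no nullable symbols): S -> j; D -> Sh; D -> j; T -> hj; T -> jh.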